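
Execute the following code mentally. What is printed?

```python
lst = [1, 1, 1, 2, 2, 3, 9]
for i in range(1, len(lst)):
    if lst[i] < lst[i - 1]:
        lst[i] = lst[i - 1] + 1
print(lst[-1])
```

9

i=1: 1>=1, unchanged → [1, 1, 1, 2, 2, 3, 9]
i=2: 1>=1, unchanged → [1, 1, 1, 2, 2, 3, 9]
i=3: 2>=1, unchanged → [1, 1, 1, 2, 2, 3, 9]
i=4: 2>=2, unchanged → [1, 1, 1, 2, 2, 3, 9]
i=5: 3>=2, unchanged → [1, 1, 1, 2, 2, 3, 9]
i=6: 9>=3, unchanged → [1, 1, 1, 2, 2, 3, 9]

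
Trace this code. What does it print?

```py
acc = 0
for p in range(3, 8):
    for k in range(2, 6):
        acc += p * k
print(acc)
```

350

p=3,k=2: acc = 0+6 = 6
p=3,k=3: acc = 6+9 = 15
p=3,k=4: acc = 15+12 = 27
p=3,k=5: acc = 27+15 = 42
p=4,k=2: acc = 42+8 = 50
p=4,k=3: acc = 50+12 = 62
p=4,k=4: acc = 62+16 = 78
p=4,k=5: acc = 78+20 = 98
p=5,k=2: acc = 98+10 = 108
p=5,k=3: acc = 108+15 = 123
p=5,k=4: acc = 123+20 = 143
p=5,k=5: acc = 143+25 = 168
p=6,k=2: acc = 168+12 = 180
p=6,k=3: acc = 180+18 = 198
p=6,k=4: acc = 198+24 = 222
p=6,k=5: acc = 222+30 = 252
p=7,k=2: acc = 252+14 = 266
p=7,k=3: acc = 266+21 = 287
p=7,k=4: acc = 287+28 = 315
p=7,k=5: acc = 315+35 = 350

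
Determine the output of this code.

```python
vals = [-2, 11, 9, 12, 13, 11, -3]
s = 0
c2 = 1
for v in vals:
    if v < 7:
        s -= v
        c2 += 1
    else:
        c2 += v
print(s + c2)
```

v=-2: <7, s = 0-(-2) = 2; c2=2
v=11: not <7; c2=13
v=9: not <7; c2=22
v=12: not <7; c2=34
v=13: not <7; c2=47
v=11: not <7; c2=58
v=-3: <7, s = 2-(-3) = 5; c2=59
s+c2 = 5+59 = 64

64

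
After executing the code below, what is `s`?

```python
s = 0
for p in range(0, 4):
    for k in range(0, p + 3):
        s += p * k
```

p=0,k=0: s = 0+0 = 0
p=0,k=1: s = 0+0 = 0
p=0,k=2: s = 0+0 = 0
p=1,k=0: s = 0+0 = 0
p=1,k=1: s = 0+1 = 1
p=1,k=2: s = 1+2 = 3
p=1,k=3: s = 3+3 = 6
p=2,k=0: s = 6+0 = 6
p=2,k=1: s = 6+2 = 8
p=2,k=2: s = 8+4 = 12
p=2,k=3: s = 12+6 = 18
p=2,k=4: s = 18+8 = 26
p=3,k=0: s = 26+0 = 26
p=3,k=1: s = 26+3 = 29
p=3,k=2: s = 29+6 = 35
p=3,k=3: s = 35+9 = 44
p=3,k=4: s = 44+12 = 56
p=3,k=5: s = 56+15 = 71

71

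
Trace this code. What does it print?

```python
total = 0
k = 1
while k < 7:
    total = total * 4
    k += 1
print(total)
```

0

k=1: total = 0*4 = 0
k=2: total = 0*4 = 0
k=3: total = 0*4 = 0
k=4: total = 0*4 = 0
k=5: total = 0*4 = 0
k=6: total = 0*4 = 0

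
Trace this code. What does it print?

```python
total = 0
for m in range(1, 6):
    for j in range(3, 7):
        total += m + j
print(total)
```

150

m=1,j=3: total = 0+4 = 4
m=1,j=4: total = 4+5 = 9
m=1,j=5: total = 9+6 = 15
m=1,j=6: total = 15+7 = 22
m=2,j=3: total = 22+5 = 27
m=2,j=4: total = 27+6 = 33
m=2,j=5: total = 33+7 = 40
m=2,j=6: total = 40+8 = 48
m=3,j=3: total = 48+6 = 54
m=3,j=4: total = 54+7 = 61
m=3,j=5: total = 61+8 = 69
m=3,j=6: total = 69+9 = 78
m=4,j=3: total = 78+7 = 85
m=4,j=4: total = 85+8 = 93
m=4,j=5: total = 93+9 = 102
m=4,j=6: total = 102+10 = 112
m=5,j=3: total = 112+8 = 120
m=5,j=4: total = 120+9 = 129
m=5,j=5: total = 129+10 = 139
m=5,j=6: total = 139+11 = 150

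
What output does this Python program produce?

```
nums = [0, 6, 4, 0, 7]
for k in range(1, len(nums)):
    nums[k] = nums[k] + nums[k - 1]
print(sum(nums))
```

k=1: nums[1] = 6+0 = 6 → [0, 6, 4, 0, 7]
k=2: nums[2] = 4+6 = 10 → [0, 6, 10, 0, 7]
k=3: nums[3] = 0+10 = 10 → [0, 6, 10, 10, 7]
k=4: nums[4] = 7+10 = 17 → [0, 6, 10, 10, 17]
sum = 43

43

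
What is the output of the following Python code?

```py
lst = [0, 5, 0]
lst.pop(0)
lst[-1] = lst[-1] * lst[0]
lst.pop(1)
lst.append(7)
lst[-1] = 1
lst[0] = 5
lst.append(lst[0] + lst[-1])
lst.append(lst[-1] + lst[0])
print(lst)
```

[5, 1, 6, 11]

pop(0) removes 0 → [5, 0]
lst[-1] = lst[-1]*lst[0] = 0*5 = 0 → [5, 0]
pop(1) removes 0 → [5]
append 7 → [5, 7]
lst[-1] = 1 → [5, 1]
lst[0] = 5 → [5, 1]
append lst[0]+lst[-1] = 5+1 = 6 → [5, 1, 6]
append lst[-1]+lst[0] = 6+5 = 11 → [5, 1, 6, 11]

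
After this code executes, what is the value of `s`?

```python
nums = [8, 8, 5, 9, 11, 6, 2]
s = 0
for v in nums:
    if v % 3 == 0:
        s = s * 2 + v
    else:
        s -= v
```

-84

v=8: not %3==0, s = 0-8 = -8
v=8: not %3==0, s = (-8)-8 = -16
v=5: not %3==0, s = (-16)-5 = -21
v=9: %3==0, s = (-21)*2+9 = -33
v=11: not %3==0, s = (-33)-11 = -44
v=6: %3==0, s = (-44)*2+6 = -82
v=2: not %3==0, s = (-82)-2 = -84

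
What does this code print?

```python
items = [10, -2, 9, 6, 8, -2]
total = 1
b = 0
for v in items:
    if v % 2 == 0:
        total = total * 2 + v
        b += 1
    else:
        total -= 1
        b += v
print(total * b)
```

2884

v=10: even, total = 1*2+10 = 12; b=1
v=-2: even, total = 12*2+(-2) = 22; b=2
v=9: not even, total = 22-1 = 21; b=11
v=6: even, total = 21*2+6 = 48; b=12
v=8: even, total = 48*2+8 = 104; b=13
v=-2: even, total = 104*2+(-2) = 206; b=14
total*b = 206*14 = 2884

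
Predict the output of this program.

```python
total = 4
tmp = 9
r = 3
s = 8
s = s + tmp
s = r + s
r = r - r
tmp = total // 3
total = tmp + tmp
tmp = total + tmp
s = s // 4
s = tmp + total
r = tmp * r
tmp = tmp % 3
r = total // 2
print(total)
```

2

s = 8+9 = 17
s = 3+17 = 20
r = 3-3 = 0
tmp = 4//3 = 1
total = 1+1 = 2
tmp = 2+1 = 3
s = 20//4 = 5
s = 3+2 = 5
r = 3*0 = 0
tmp = 3%3 = 0
r = 2//2 = 1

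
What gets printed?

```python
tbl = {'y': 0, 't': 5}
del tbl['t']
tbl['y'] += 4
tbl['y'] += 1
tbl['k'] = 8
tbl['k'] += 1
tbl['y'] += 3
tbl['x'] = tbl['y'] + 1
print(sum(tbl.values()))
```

del 't' → {'y': 0}
tbl['y'] = 0+4 = 4 → {'y': 4}
tbl['y'] = 4+1 = 5 → {'y': 5}
tbl['k'] = 8 → {'y': 5, 'k': 8}
tbl['k'] = 8+1 = 9 → {'y': 5, 'k': 9}
tbl['y'] = 5+3 = 8 → {'y': 8, 'k': 9}
tbl['x'] = tbl['y']+1 = 9 → {'y': 8, 'k': 9, 'x': 9}
sum of values = 26

26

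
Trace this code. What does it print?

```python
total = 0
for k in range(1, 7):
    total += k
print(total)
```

k=1: total = 0+1 = 1
k=2: total = 1+2 = 3
k=3: total = 3+3 = 6
k=4: total = 6+4 = 10
k=5: total = 10+5 = 15
k=6: total = 15+6 = 21

21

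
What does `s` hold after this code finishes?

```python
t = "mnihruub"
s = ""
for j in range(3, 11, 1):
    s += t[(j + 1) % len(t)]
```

j=3: add t[4]='r' → 'r'
j=4: add t[5]='u' → 'ru'
j=5: add t[6]='u' → 'ruu'
j=6: add t[7]='b' → 'ruub'
j=7: add t[0]='m' → 'ruubm'
j=8: add t[1]='n' → 'ruubmn'
j=9: add t[2]='i' → 'ruubmni'
j=10: add t[3]='h' → 'ruubmnih'

'ruubmnih'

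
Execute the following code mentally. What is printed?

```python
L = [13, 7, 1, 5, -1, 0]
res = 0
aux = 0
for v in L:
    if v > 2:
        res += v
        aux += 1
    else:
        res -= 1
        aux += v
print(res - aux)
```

19

v=13: >2, res = 0+13 = 13; aux=1
v=7: >2, res = 13+7 = 20; aux=2
v=1: not >2, res = 20-1 = 19; aux=3
v=5: >2, res = 19+5 = 24; aux=4
v=-1: not >2, res = 24-1 = 23; aux=3
v=0: not >2, res = 23-1 = 22; aux=3
res-aux = 22-3 = 19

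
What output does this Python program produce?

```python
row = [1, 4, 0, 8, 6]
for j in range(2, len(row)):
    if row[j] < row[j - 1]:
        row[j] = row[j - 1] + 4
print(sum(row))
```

j=2: 0<4, row[2] = 4+4 = 8 → [1, 4, 8, 8, 6]
j=3: 8>=8, unchanged → [1, 4, 8, 8, 6]
j=4: 6<8, row[4] = 8+4 = 12 → [1, 4, 8, 8, 12]
sum = 33

33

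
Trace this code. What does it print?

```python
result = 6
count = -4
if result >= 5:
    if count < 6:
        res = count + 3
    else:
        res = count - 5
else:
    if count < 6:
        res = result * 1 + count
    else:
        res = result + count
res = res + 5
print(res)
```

4

result=6, count=-4
result >= 5 is True; count < 6 is True
→ res = count + 3 = -1
res = (-1)+5 = 4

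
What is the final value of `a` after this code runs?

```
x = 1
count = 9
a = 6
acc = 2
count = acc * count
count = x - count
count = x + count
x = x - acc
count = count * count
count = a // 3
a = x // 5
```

count = 2*9 = 18
count = 1-18 = -17
count = 1+(-17) = -16
x = 1-2 = -1
count = (-16)*(-16) = 256
count = 6//3 = 2
a = (-1)//5 = -1

-1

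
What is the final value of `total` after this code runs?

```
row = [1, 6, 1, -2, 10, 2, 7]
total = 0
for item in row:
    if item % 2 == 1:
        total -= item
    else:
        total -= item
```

item=1: odd, total = 0-1 = -1
item=6: not odd, total = (-1)-6 = -7
item=1: odd, total = (-7)-1 = -8
item=-2: not odd, total = (-8)-(-2) = -6
item=10: not odd, total = (-6)-10 = -16
item=2: not odd, total = (-16)-2 = -18
item=7: odd, total = (-18)-7 = -25

-25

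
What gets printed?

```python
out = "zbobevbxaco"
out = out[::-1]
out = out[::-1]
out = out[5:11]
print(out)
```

reverse → 'ocaxbvebobz'
reverse → 'zbobevbxaco'
slice [5:11] → 'vbxaco'

vbxaco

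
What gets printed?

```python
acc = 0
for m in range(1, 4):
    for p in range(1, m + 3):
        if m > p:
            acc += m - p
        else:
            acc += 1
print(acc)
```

13

m=1,p=1: not 1>1, acc = 0+1 = 1
m=1,p=2: not 1>2, acc = 1+1 = 2
m=1,p=3: not 1>3, acc = 2+1 = 3
m=2,p=1: 2>1, acc = 3+1 = 4
m=2,p=2: not 2>2, acc = 4+1 = 5
m=2,p=3: not 2>3, acc = 5+1 = 6
m=2,p=4: not 2>4, acc = 6+1 = 7
m=3,p=1: 3>1, acc = 7+2 = 9
m=3,p=2: 3>2, acc = 9+1 = 10
m=3,p=3: not 3>3, acc = 10+1 = 11
m=3,p=4: not 3>4, acc = 11+1 = 12
m=3,p=5: not 3>5, acc = 12+1 = 13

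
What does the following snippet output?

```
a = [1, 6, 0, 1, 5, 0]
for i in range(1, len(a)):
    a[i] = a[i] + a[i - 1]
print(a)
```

i=1: a[1] = 6+1 = 7 → [1, 7, 0, 1, 5, 0]
i=2: a[2] = 0+7 = 7 → [1, 7, 7, 1, 5, 0]
i=3: a[3] = 1+7 = 8 → [1, 7, 7, 8, 5, 0]
i=4: a[4] = 5+8 = 13 → [1, 7, 7, 8, 13, 0]
i=5: a[5] = 0+13 = 13 → [1, 7, 7, 8, 13, 13]

[1, 7, 7, 8, 13, 13]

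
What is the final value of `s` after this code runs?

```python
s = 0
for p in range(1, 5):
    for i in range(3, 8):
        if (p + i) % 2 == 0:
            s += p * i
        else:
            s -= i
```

70

p=1,i=3: even sum, s = 0+3 = 3
p=1,i=4: odd sum, s = 3-4 = -1
p=1,i=5: even sum, s = (-1)+5 = 4
p=1,i=6: odd sum, s = 4-6 = -2
p=1,i=7: even sum, s = (-2)+7 = 5
p=2,i=3: odd sum, s = 5-3 = 2
p=2,i=4: even sum, s = 2+8 = 10
p=2,i=5: odd sum, s = 10-5 = 5
p=2,i=6: even sum, s = 5+12 = 17
p=2,i=7: odd sum, s = 17-7 = 10
p=3,i=3: even sum, s = 10+9 = 19
p=3,i=4: odd sum, s = 19-4 = 15
p=3,i=5: even sum, s = 15+15 = 30
p=3,i=6: odd sum, s = 30-6 = 24
p=3,i=7: even sum, s = 24+21 = 45
p=4,i=3: odd sum, s = 45-3 = 42
p=4,i=4: even sum, s = 42+16 = 58
p=4,i=5: odd sum, s = 58-5 = 53
p=4,i=6: even sum, s = 53+24 = 77
p=4,i=7: odd sum, s = 77-7 = 70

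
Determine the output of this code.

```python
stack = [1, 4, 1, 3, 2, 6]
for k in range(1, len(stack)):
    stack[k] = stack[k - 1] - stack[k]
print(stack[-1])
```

k=1: stack[1] = 1-4 = -3 → [1, -3, 1, 3, 2, 6]
k=2: stack[2] = (-3)-1 = -4 → [1, -3, -4, 3, 2, 6]
k=3: stack[3] = (-4)-3 = -7 → [1, -3, -4, -7, 2, 6]
k=4: stack[4] = (-7)-2 = -9 → [1, -3, -4, -7, -9, 6]
k=5: stack[5] = (-9)-6 = -15 → [1, -3, -4, -7, -9, -15]

-15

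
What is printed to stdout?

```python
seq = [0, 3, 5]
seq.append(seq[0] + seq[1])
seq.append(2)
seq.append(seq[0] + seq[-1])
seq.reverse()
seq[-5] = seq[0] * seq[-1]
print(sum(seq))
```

13

append seq[0]+seq[1] = 0+3 = 3 → [0, 3, 5, 3]
append 2 → [0, 3, 5, 3, 2]
append seq[0]+seq[-1] = 0+2 = 2 → [0, 3, 5, 3, 2, 2]
reverse → [2, 2, 3, 5, 3, 0]
seq[-5] = seq[0]*seq[-1] = 2*0 = 0 → [2, 0, 3, 5, 3, 0]
sum = 13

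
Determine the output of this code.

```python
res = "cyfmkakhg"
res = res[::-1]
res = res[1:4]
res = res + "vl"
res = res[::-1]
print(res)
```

lvakh

reverse → 'ghkakmfyc'
slice [1:4] → 'hka'
+ 'vl' → 'hkavl'
reverse → 'lvakh'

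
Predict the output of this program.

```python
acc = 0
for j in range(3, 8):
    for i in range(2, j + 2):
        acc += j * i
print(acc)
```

j=3,i=2: acc = 0+6 = 6
j=3,i=3: acc = 6+9 = 15
j=3,i=4: acc = 15+12 = 27
j=4,i=2: acc = 27+8 = 35
j=4,i=3: acc = 35+12 = 47
j=4,i=4: acc = 47+16 = 63
j=4,i=5: acc = 63+20 = 83
j=5,i=2: acc = 83+10 = 93
j=5,i=3: acc = 93+15 = 108
j=5,i=4: acc = 108+20 = 128
j=5,i=5: acc = 128+25 = 153
j=5,i=6: acc = 153+30 = 183
j=6,i=2: acc = 183+12 = 195
j=6,i=3: acc = 195+18 = 213
j=6,i=4: acc = 213+24 = 237
j=6,i=5: acc = 237+30 = 267
j=6,i=6: acc = 267+36 = 303
j=6,i=7: acc = 303+42 = 345
j=7,i=2: acc = 345+14 = 359
j=7,i=3: acc = 359+21 = 380
j=7,i=4: acc = 380+28 = 408
j=7,i=5: acc = 408+35 = 443
j=7,i=6: acc = 443+42 = 485
j=7,i=7: acc = 485+49 = 534
j=7,i=8: acc = 534+56 = 590

590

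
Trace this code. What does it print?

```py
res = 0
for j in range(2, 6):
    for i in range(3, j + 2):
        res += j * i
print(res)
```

j=2,i=3: res = 0+6 = 6
j=3,i=3: res = 6+9 = 15
j=3,i=4: res = 15+12 = 27
j=4,i=3: res = 27+12 = 39
j=4,i=4: res = 39+16 = 55
j=4,i=5: res = 55+20 = 75
j=5,i=3: res = 75+15 = 90
j=5,i=4: res = 90+20 = 110
j=5,i=5: res = 110+25 = 135
j=5,i=6: res = 135+30 = 165

165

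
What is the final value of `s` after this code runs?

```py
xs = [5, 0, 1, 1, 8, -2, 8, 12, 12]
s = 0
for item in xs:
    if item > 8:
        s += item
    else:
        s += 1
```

item=5: not >8, s = 0+1 = 1
item=0: not >8, s = 1+1 = 2
item=1: not >8, s = 2+1 = 3
item=1: not >8, s = 3+1 = 4
item=8: not >8, s = 4+1 = 5
item=-2: not >8, s = 5+1 = 6
item=8: not >8, s = 6+1 = 7
item=12: >8, s = 7+12 = 19
item=12: >8, s = 19+12 = 31

31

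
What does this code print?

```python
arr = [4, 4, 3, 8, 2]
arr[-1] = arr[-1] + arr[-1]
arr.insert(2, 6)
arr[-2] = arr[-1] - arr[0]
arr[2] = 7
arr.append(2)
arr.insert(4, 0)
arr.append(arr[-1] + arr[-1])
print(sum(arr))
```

28

arr[-1] = arr[-1]+arr[-1] = 2+2 = 4 → [4, 4, 3, 8, 4]
insert 6 at 2 → [4, 4, 6, 3, 8, 4]
arr[-2] = arr[-1]-arr[0] = 4-4 = 0 → [4, 4, 6, 3, 0, 4]
arr[2] = 7 → [4, 4, 7, 3, 0, 4]
append 2 → [4, 4, 7, 3, 0, 4, 2]
insert 0 at 4 → [4, 4, 7, 3, 0, 0, 4, 2]
append arr[-1]+arr[-1] = 2+2 = 4 → [4, 4, 7, 3, 0, 0, 4, 2, 4]
sum = 28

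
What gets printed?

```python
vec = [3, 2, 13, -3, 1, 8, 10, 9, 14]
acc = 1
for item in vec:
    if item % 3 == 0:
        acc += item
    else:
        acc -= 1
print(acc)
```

item=3: %3==0, acc = 1+3 = 4
item=2: not %3==0, acc = 4-1 = 3
item=13: not %3==0, acc = 3-1 = 2
item=-3: %3==0, acc = 2+(-3) = -1
item=1: not %3==0, acc = (-1)-1 = -2
item=8: not %3==0, acc = (-2)-1 = -3
item=10: not %3==0, acc = (-3)-1 = -4
item=9: %3==0, acc = (-4)+9 = 5
item=14: not %3==0, acc = 5-1 = 4

4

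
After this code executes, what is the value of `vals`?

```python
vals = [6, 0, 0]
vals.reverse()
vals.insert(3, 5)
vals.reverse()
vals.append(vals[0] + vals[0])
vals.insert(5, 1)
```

reverse → [0, 0, 6]
insert 5 at 3 → [0, 0, 6, 5]
reverse → [5, 6, 0, 0]
append vals[0]+vals[0] = 5+5 = 10 → [5, 6, 0, 0, 10]
insert 1 at 5 → [5, 6, 0, 0, 10, 1]

[5, 6, 0, 0, 10, 1]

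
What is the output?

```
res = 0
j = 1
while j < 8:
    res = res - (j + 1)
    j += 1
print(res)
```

-35

j=1: res = 0-2 = -2
j=2: res = (-2)-3 = -5
j=3: res = (-5)-4 = -9
j=4: res = (-9)-5 = -14
j=5: res = (-14)-6 = -20
j=6: res = (-20)-7 = -27
j=7: res = (-27)-8 = -35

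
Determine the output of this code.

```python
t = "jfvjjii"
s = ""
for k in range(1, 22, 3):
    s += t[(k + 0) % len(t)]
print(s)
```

fjjjivi

k=1: add t[1]='f' → 'f'
k=4: add t[4]='j' → 'fj'
k=7: add t[0]='j' → 'fjj'
k=10: add t[3]='j' → 'fjjj'
k=13: add t[6]='i' → 'fjjji'
k=16: add t[2]='v' → 'fjjjiv'
k=19: add t[5]='i' → 'fjjjivi'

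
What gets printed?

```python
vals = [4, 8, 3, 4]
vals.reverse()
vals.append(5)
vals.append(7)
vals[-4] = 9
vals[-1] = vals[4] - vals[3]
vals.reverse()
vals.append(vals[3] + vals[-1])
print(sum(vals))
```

reverse → [4, 3, 8, 4]
append 5 → [4, 3, 8, 4, 5]
append 7 → [4, 3, 8, 4, 5, 7]
vals[-4] = 9 → [4, 3, 9, 4, 5, 7]
vals[-1] = vals[4]-vals[3] = 5-4 = 1 → [4, 3, 9, 4, 5, 1]
reverse → [1, 5, 4, 9, 3, 4]
append vals[3]+vals[-1] = 9+4 = 13 → [1, 5, 4, 9, 3, 4, 13]
sum = 39

39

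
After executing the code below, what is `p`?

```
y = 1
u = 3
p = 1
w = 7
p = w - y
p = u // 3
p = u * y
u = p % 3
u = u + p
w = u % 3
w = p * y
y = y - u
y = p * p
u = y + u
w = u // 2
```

3

p = 7-1 = 6
p = 3//3 = 1
p = 3*1 = 3
u = 3%3 = 0
u = 0+3 = 3
w = 3%3 = 0
w = 3*1 = 3
y = 1-3 = -2
y = 3*3 = 9
u = 9+3 = 12
w = 12//2 = 6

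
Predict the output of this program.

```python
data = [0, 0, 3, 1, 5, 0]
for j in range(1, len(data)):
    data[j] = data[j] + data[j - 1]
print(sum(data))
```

j=1: data[1] = 0+0 = 0 → [0, 0, 3, 1, 5, 0]
j=2: data[2] = 3+0 = 3 → [0, 0, 3, 1, 5, 0]
j=3: data[3] = 1+3 = 4 → [0, 0, 3, 4, 5, 0]
j=4: data[4] = 5+4 = 9 → [0, 0, 3, 4, 9, 0]
j=5: data[5] = 0+9 = 9 → [0, 0, 3, 4, 9, 9]
sum = 25

25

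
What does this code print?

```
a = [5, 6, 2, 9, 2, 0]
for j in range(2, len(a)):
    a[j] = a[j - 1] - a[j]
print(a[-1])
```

j=2: a[2] = 6-2 = 4 → [5, 6, 4, 9, 2, 0]
j=3: a[3] = 4-9 = -5 → [5, 6, 4, -5, 2, 0]
j=4: a[4] = (-5)-2 = -7 → [5, 6, 4, -5, -7, 0]
j=5: a[5] = (-7)-0 = -7 → [5, 6, 4, -5, -7, -7]

-7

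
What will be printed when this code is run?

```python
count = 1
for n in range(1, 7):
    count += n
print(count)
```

n=1: count = 1+1 = 2
n=2: count = 2+2 = 4
n=3: count = 4+3 = 7
n=4: count = 7+4 = 11
n=5: count = 11+5 = 16
n=6: count = 16+6 = 22

22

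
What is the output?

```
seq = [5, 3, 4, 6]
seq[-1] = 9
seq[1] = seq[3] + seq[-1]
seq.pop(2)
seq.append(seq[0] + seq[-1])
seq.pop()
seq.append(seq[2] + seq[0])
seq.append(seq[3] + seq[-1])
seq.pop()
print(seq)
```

[5, 18, 9, 14]

seq[-1] = 9 → [5, 3, 4, 9]
seq[1] = seq[3]+seq[-1] = 9+9 = 18 → [5, 18, 4, 9]
pop(2) removes 4 → [5, 18, 9]
append seq[0]+seq[-1] = 5+9 = 14 → [5, 18, 9, 14]
pop() removes 14 → [5, 18, 9]
append seq[2]+seq[0] = 9+5 = 14 → [5, 18, 9, 14]
append seq[3]+seq[-1] = 14+14 = 28 → [5, 18, 9, 14, 28]
pop() removes 28 → [5, 18, 9, 14]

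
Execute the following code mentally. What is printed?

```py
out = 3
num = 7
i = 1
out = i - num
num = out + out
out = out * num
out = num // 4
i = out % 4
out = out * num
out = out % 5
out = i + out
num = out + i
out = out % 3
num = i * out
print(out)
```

out = 1-7 = -6
num = (-6)+(-6) = -12
out = (-6)*(-12) = 72
out = (-12)//4 = -3
i = (-3)%4 = 1
out = (-3)*(-12) = 36
out = 36%5 = 1
out = 1+1 = 2
num = 2+1 = 3
out = 2%3 = 2
num = 1*2 = 2

2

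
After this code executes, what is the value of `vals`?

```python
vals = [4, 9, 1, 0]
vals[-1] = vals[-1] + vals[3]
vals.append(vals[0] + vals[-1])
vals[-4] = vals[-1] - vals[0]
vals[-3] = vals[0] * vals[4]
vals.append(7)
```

[4, 0, 16, 0, 4, 7]

vals[-1] = vals[-1]+vals[3] = 0+0 = 0 → [4, 9, 1, 0]
append vals[0]+vals[-1] = 4+0 = 4 → [4, 9, 1, 0, 4]
vals[-4] = vals[-1]-vals[0] = 4-4 = 0 → [4, 0, 1, 0, 4]
vals[-3] = vals[0]*vals[4] = 4*4 = 16 → [4, 0, 16, 0, 4]
append 7 → [4, 0, 16, 0, 4, 7]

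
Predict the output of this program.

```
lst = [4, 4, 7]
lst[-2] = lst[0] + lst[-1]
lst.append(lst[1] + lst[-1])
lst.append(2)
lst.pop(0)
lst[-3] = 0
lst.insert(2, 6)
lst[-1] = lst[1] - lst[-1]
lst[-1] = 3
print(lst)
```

[11, 0, 6, 18, 3]

lst[-2] = lst[0]+lst[-1] = 4+7 = 11 → [4, 11, 7]
append lst[1]+lst[-1] = 11+7 = 18 → [4, 11, 7, 18]
append 2 → [4, 11, 7, 18, 2]
pop(0) removes 4 → [11, 7, 18, 2]
lst[-3] = 0 → [11, 0, 18, 2]
insert 6 at 2 → [11, 0, 6, 18, 2]
lst[-1] = lst[1]-lst[-1] = 0-2 = -2 → [11, 0, 6, 18, -2]
lst[-1] = 3 → [11, 0, 6, 18, 3]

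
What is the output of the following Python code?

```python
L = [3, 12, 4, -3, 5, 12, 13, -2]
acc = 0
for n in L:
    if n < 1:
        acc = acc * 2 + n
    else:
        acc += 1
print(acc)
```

n=3: not <1, acc = 0+1 = 1
n=12: not <1, acc = 1+1 = 2
n=4: not <1, acc = 2+1 = 3
n=-3: <1, acc = 3*2+(-3) = 3
n=5: not <1, acc = 3+1 = 4
n=12: not <1, acc = 4+1 = 5
n=13: not <1, acc = 5+1 = 6
n=-2: <1, acc = 6*2+(-2) = 10

10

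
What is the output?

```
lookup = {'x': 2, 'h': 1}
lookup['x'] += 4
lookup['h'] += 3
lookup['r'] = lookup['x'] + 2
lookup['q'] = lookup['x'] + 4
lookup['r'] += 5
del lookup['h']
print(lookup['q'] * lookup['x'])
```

60

lookup['x'] = 2+4 = 6 → {'x': 6, 'h': 1}
lookup['h'] = 1+3 = 4 → {'x': 6, 'h': 4}
lookup['r'] = lookup['x']+2 = 8 → {'x': 6, 'h': 4, 'r': 8}
lookup['q'] = lookup['x']+4 = 10 → {'x': 6, 'h': 4, 'r': 8, 'q': 10}
lookup['r'] = 8+5 = 13 → {'x': 6, 'h': 4, 'r': 13, 'q': 10}
del 'h' → {'x': 6, 'r': 13, 'q': 10}
lookup['q']*lookup['x'] = 10*6 = 60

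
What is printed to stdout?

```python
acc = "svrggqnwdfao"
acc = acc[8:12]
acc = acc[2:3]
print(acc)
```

a

slice [8:12] → 'dfao'
slice [2:3] → 'a'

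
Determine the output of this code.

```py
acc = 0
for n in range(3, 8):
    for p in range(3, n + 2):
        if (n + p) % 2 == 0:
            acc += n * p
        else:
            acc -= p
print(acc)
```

175

n=3,p=3: even sum, acc = 0+9 = 9
n=3,p=4: odd sum, acc = 9-4 = 5
n=4,p=3: odd sum, acc = 5-3 = 2
n=4,p=4: even sum, acc = 2+16 = 18
n=4,p=5: odd sum, acc = 18-5 = 13
n=5,p=3: even sum, acc = 13+15 = 28
n=5,p=4: odd sum, acc = 28-4 = 24
n=5,p=5: even sum, acc = 24+25 = 49
n=5,p=6: odd sum, acc = 49-6 = 43
n=6,p=3: odd sum, acc = 43-3 = 40
n=6,p=4: even sum, acc = 40+24 = 64
n=6,p=5: odd sum, acc = 64-5 = 59
n=6,p=6: even sum, acc = 59+36 = 95
n=6,p=7: odd sum, acc = 95-7 = 88
n=7,p=3: even sum, acc = 88+21 = 109
n=7,p=4: odd sum, acc = 109-4 = 105
n=7,p=5: even sum, acc = 105+35 = 140
n=7,p=6: odd sum, acc = 140-6 = 134
n=7,p=7: even sum, acc = 134+49 = 183
n=7,p=8: odd sum, acc = 183-8 = 175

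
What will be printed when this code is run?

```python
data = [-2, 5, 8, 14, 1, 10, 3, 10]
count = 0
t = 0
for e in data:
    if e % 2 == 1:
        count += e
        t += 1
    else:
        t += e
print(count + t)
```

52

e=-2: not odd; t=-2
e=5: odd, count = 0+5 = 5; t=-1
e=8: not odd; t=7
e=14: not odd; t=21
e=1: odd, count = 5+1 = 6; t=22
e=10: not odd; t=32
e=3: odd, count = 6+3 = 9; t=33
e=10: not odd; t=43
count+t = 9+43 = 52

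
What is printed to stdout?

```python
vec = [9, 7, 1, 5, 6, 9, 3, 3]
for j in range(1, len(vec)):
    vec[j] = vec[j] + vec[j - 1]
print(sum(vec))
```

j=1: vec[1] = 7+9 = 16 → [9, 16, 1, 5, 6, 9, 3, 3]
j=2: vec[2] = 1+16 = 17 → [9, 16, 17, 5, 6, 9, 3, 3]
j=3: vec[3] = 5+17 = 22 → [9, 16, 17, 22, 6, 9, 3, 3]
j=4: vec[4] = 6+22 = 28 → [9, 16, 17, 22, 28, 9, 3, 3]
j=5: vec[5] = 9+28 = 37 → [9, 16, 17, 22, 28, 37, 3, 3]
j=6: vec[6] = 3+37 = 40 → [9, 16, 17, 22, 28, 37, 40, 3]
j=7: vec[7] = 3+40 = 43 → [9, 16, 17, 22, 28, 37, 40, 43]
sum = 212

212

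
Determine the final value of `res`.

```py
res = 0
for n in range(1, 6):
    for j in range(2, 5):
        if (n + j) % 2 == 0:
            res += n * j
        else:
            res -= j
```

39

n=1,j=2: odd sum, res = 0-2 = -2
n=1,j=3: even sum, res = (-2)+3 = 1
n=1,j=4: odd sum, res = 1-4 = -3
n=2,j=2: even sum, res = (-3)+4 = 1
n=2,j=3: odd sum, res = 1-3 = -2
n=2,j=4: even sum, res = (-2)+8 = 6
n=3,j=2: odd sum, res = 6-2 = 4
n=3,j=3: even sum, res = 4+9 = 13
n=3,j=4: odd sum, res = 13-4 = 9
n=4,j=2: even sum, res = 9+8 = 17
n=4,j=3: odd sum, res = 17-3 = 14
n=4,j=4: even sum, res = 14+16 = 30
n=5,j=2: odd sum, res = 30-2 = 28
n=5,j=3: even sum, res = 28+15 = 43
n=5,j=4: odd sum, res = 43-4 = 39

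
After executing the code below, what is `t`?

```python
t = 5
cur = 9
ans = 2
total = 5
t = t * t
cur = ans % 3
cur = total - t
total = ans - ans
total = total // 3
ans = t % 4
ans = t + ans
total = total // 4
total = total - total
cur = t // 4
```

t = 5*5 = 25
cur = 2%3 = 2
cur = 5-25 = -20
total = 2-2 = 0
total = 0//3 = 0
ans = 25%4 = 1
ans = 25+1 = 26
total = 0//4 = 0
total = 0-0 = 0
cur = 25//4 = 6

25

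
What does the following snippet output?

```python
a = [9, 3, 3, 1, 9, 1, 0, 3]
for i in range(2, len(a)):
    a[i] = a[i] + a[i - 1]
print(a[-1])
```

i=2: a[2] = 3+3 = 6 → [9, 3, 6, 1, 9, 1, 0, 3]
i=3: a[3] = 1+6 = 7 → [9, 3, 6, 7, 9, 1, 0, 3]
i=4: a[4] = 9+7 = 16 → [9, 3, 6, 7, 16, 1, 0, 3]
i=5: a[5] = 1+16 = 17 → [9, 3, 6, 7, 16, 17, 0, 3]
i=6: a[6] = 0+17 = 17 → [9, 3, 6, 7, 16, 17, 17, 3]
i=7: a[7] = 3+17 = 20 → [9, 3, 6, 7, 16, 17, 17, 20]

20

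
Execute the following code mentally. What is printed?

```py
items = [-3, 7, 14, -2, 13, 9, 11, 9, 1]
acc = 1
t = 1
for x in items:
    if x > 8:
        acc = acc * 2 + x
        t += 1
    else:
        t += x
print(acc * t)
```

3843

x=-3: not >8; t=-2
x=7: not >8; t=5
x=14: >8, acc = 1*2+14 = 16; t=6
x=-2: not >8; t=4
x=13: >8, acc = 16*2+13 = 45; t=5
x=9: >8, acc = 45*2+9 = 99; t=6
x=11: >8, acc = 99*2+11 = 209; t=7
x=9: >8, acc = 209*2+9 = 427; t=8
x=1: not >8; t=9
acc*t = 427*9 = 3843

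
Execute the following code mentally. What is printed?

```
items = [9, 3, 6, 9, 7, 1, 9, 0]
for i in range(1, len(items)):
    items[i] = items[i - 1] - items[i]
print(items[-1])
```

-26

i=1: items[1] = 9-3 = 6 → [9, 6, 6, 9, 7, 1, 9, 0]
i=2: items[2] = 6-6 = 0 → [9, 6, 0, 9, 7, 1, 9, 0]
i=3: items[3] = 0-9 = -9 → [9, 6, 0, -9, 7, 1, 9, 0]
i=4: items[4] = (-9)-7 = -16 → [9, 6, 0, -9, -16, 1, 9, 0]
i=5: items[5] = (-16)-1 = -17 → [9, 6, 0, -9, -16, -17, 9, 0]
i=6: items[6] = (-17)-9 = -26 → [9, 6, 0, -9, -16, -17, -26, 0]
i=7: items[7] = (-26)-0 = -26 → [9, 6, 0, -9, -16, -17, -26, -26]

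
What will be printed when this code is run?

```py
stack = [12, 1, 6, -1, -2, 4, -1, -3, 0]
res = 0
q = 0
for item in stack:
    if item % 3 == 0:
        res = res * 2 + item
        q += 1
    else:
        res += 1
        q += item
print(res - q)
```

item=12: %3==0, res = 0*2+12 = 12; q=1
item=1: not %3==0, res = 12+1 = 13; q=2
item=6: %3==0, res = 13*2+6 = 32; q=3
item=-1: not %3==0, res = 32+1 = 33; q=2
item=-2: not %3==0, res = 33+1 = 34; q=0
item=4: not %3==0, res = 34+1 = 35; q=4
item=-1: not %3==0, res = 35+1 = 36; q=3
item=-3: %3==0, res = 36*2+(-3) = 69; q=4
item=0: %3==0, res = 69*2+0 = 138; q=5
res-q = 138-5 = 133

133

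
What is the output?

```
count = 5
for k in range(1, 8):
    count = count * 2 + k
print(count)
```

k=1: count = 5*2+1 = 11
k=2: count = 11*2+2 = 24
k=3: count = 24*2+3 = 51
k=4: count = 51*2+4 = 106
k=5: count = 106*2+5 = 217
k=6: count = 217*2+6 = 440
k=7: count = 440*2+7 = 887

887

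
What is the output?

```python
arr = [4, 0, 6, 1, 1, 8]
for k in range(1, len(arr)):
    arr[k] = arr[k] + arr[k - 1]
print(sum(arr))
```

k=1: arr[1] = 0+4 = 4 → [4, 4, 6, 1, 1, 8]
k=2: arr[2] = 6+4 = 10 → [4, 4, 10, 1, 1, 8]
k=3: arr[3] = 1+10 = 11 → [4, 4, 10, 11, 1, 8]
k=4: arr[4] = 1+11 = 12 → [4, 4, 10, 11, 12, 8]
k=5: arr[5] = 8+12 = 20 → [4, 4, 10, 11, 12, 20]
sum = 61

61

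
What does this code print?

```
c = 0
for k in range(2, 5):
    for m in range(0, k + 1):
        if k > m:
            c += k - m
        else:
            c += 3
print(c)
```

28

k=2,m=0: 2>0, c = 0+2 = 2
k=2,m=1: 2>1, c = 2+1 = 3
k=2,m=2: not 2>2, c = 3+3 = 6
k=3,m=0: 3>0, c = 6+3 = 9
k=3,m=1: 3>1, c = 9+2 = 11
k=3,m=2: 3>2, c = 11+1 = 12
k=3,m=3: not 3>3, c = 12+3 = 15
k=4,m=0: 4>0, c = 15+4 = 19
k=4,m=1: 4>1, c = 19+3 = 22
k=4,m=2: 4>2, c = 22+2 = 24
k=4,m=3: 4>3, c = 24+1 = 25
k=4,m=4: not 4>4, c = 25+3 = 28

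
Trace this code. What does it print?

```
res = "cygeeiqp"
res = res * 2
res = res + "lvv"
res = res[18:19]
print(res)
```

repeat ×2 → 'cygeeiqpcygeeiqp'
+ 'lvv' → 'cygeeiqpcygeeiqplvv'
slice [18:19] → 'v'

v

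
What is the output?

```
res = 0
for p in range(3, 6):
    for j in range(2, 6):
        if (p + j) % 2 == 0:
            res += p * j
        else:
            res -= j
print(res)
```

68

p=3,j=2: odd sum, res = 0-2 = -2
p=3,j=3: even sum, res = (-2)+9 = 7
p=3,j=4: odd sum, res = 7-4 = 3
p=3,j=5: even sum, res = 3+15 = 18
p=4,j=2: even sum, res = 18+8 = 26
p=4,j=3: odd sum, res = 26-3 = 23
p=4,j=4: even sum, res = 23+16 = 39
p=4,j=5: odd sum, res = 39-5 = 34
p=5,j=2: odd sum, res = 34-2 = 32
p=5,j=3: even sum, res = 32+15 = 47
p=5,j=4: odd sum, res = 47-4 = 43
p=5,j=5: even sum, res = 43+25 = 68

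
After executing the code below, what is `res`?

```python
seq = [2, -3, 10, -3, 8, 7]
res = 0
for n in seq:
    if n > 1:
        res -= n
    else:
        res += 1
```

n=2: >1, res = 0-2 = -2
n=-3: not >1, res = (-2)+1 = -1
n=10: >1, res = (-1)-10 = -11
n=-3: not >1, res = (-11)+1 = -10
n=8: >1, res = (-10)-8 = -18
n=7: >1, res = (-18)-7 = -25

-25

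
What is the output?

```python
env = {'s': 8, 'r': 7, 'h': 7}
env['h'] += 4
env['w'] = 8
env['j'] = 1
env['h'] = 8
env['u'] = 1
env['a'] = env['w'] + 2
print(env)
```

env['h'] = 7+4 = 11 → {'s': 8, 'r': 7, 'h': 11}
env['w'] = 8 → {'s': 8, 'r': 7, 'h': 11, 'w': 8}
env['j'] = 1 → {'s': 8, 'r': 7, 'h': 11, 'w': 8, 'j': 1}
env['h'] = 8 → {'s': 8, 'r': 7, 'h': 8, 'w': 8, 'j': 1}
env['u'] = 1 → {'s': 8, 'r': 7, 'h': 8, 'w': 8, 'j': 1, 'u': 1}
env['a'] = env['w']+2 = 10 → {'s': 8, 'r': 7, 'h': 8, 'w': 8, 'j': 1, 'u': 1, 'a': 10}

{'s': 8, 'r': 7, 'h': 8, 'w': 8, 'j': 1, 'u': 1, 'a': 10}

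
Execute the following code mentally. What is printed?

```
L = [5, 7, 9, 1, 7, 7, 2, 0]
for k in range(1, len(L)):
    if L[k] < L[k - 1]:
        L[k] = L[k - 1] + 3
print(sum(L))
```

k=1: 7>=5, unchanged → [5, 7, 9, 1, 7, 7, 2, 0]
k=2: 9>=7, unchanged → [5, 7, 9, 1, 7, 7, 2, 0]
k=3: 1<9, L[3] = 9+3 = 12 → [5, 7, 9, 12, 7, 7, 2, 0]
k=4: 7<12, L[4] = 12+3 = 15 → [5, 7, 9, 12, 15, 7, 2, 0]
k=5: 7<15, L[5] = 15+3 = 18 → [5, 7, 9, 12, 15, 18, 2, 0]
k=6: 2<18, L[6] = 18+3 = 21 → [5, 7, 9, 12, 15, 18, 21, 0]
k=7: 0<21, L[7] = 21+3 = 24 → [5, 7, 9, 12, 15, 18, 21, 24]
sum = 111

111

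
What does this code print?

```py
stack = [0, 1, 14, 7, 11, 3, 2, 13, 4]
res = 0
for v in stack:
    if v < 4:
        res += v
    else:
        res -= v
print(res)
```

v=0: <4, res = 0+0 = 0
v=1: <4, res = 0+1 = 1
v=14: not <4, res = 1-14 = -13
v=7: not <4, res = (-13)-7 = -20
v=11: not <4, res = (-20)-11 = -31
v=3: <4, res = (-31)+3 = -28
v=2: <4, res = (-28)+2 = -26
v=13: not <4, res = (-26)-13 = -39
v=4: not <4, res = (-39)-4 = -43

-43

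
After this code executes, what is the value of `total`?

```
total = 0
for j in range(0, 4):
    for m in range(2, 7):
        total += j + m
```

110

j=0,m=2: total = 0+2 = 2
j=0,m=3: total = 2+3 = 5
j=0,m=4: total = 5+4 = 9
j=0,m=5: total = 9+5 = 14
j=0,m=6: total = 14+6 = 20
j=1,m=2: total = 20+3 = 23
j=1,m=3: total = 23+4 = 27
j=1,m=4: total = 27+5 = 32
j=1,m=5: total = 32+6 = 38
j=1,m=6: total = 38+7 = 45
j=2,m=2: total = 45+4 = 49
j=2,m=3: total = 49+5 = 54
j=2,m=4: total = 54+6 = 60
j=2,m=5: total = 60+7 = 67
j=2,m=6: total = 67+8 = 75
j=3,m=2: total = 75+5 = 80
j=3,m=3: total = 80+6 = 86
j=3,m=4: total = 86+7 = 93
j=3,m=5: total = 93+8 = 101
j=3,m=6: total = 101+9 = 110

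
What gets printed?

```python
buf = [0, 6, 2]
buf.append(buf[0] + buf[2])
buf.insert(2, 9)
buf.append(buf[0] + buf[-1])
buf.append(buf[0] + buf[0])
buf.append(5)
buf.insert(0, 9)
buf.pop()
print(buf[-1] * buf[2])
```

append buf[0]+buf[2] = 0+2 = 2 → [0, 6, 2, 2]
insert 9 at 2 → [0, 6, 9, 2, 2]
append buf[0]+buf[-1] = 0+2 = 2 → [0, 6, 9, 2, 2, 2]
append buf[0]+buf[0] = 0+0 = 0 → [0, 6, 9, 2, 2, 2, 0]
append 5 → [0, 6, 9, 2, 2, 2, 0, 5]
insert 9 at 0 → [9, 0, 6, 9, 2, 2, 2, 0, 5]
pop() removes 5 → [9, 0, 6, 9, 2, 2, 2, 0]
buf[-1]*buf[2] = 0*6 = 0

0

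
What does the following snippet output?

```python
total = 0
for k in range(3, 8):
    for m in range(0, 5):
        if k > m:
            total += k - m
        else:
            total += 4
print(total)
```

88

k=3,m=0: 3>0, total = 0+3 = 3
k=3,m=1: 3>1, total = 3+2 = 5
k=3,m=2: 3>2, total = 5+1 = 6
k=3,m=3: not 3>3, total = 6+4 = 10
k=3,m=4: not 3>4, total = 10+4 = 14
k=4,m=0: 4>0, total = 14+4 = 18
k=4,m=1: 4>1, total = 18+3 = 21
k=4,m=2: 4>2, total = 21+2 = 23
k=4,m=3: 4>3, total = 23+1 = 24
k=4,m=4: not 4>4, total = 24+4 = 28
k=5,m=0: 5>0, total = 28+5 = 33
k=5,m=1: 5>1, total = 33+4 = 37
k=5,m=2: 5>2, total = 37+3 = 40
k=5,m=3: 5>3, total = 40+2 = 42
k=5,m=4: 5>4, total = 42+1 = 43
k=6,m=0: 6>0, total = 43+6 = 49
k=6,m=1: 6>1, total = 49+5 = 54
k=6,m=2: 6>2, total = 54+4 = 58
k=6,m=3: 6>3, total = 58+3 = 61
k=6,m=4: 6>4, total = 61+2 = 63
k=7,m=0: 7>0, total = 63+7 = 70
k=7,m=1: 7>1, total = 70+6 = 76
k=7,m=2: 7>2, total = 76+5 = 81
k=7,m=3: 7>3, total = 81+4 = 85
k=7,m=4: 7>4, total = 85+3 = 88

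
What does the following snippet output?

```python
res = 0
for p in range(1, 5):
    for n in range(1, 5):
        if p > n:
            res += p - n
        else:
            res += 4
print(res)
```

50

p=1,n=1: not 1>1, res = 0+4 = 4
p=1,n=2: not 1>2, res = 4+4 = 8
p=1,n=3: not 1>3, res = 8+4 = 12
p=1,n=4: not 1>4, res = 12+4 = 16
p=2,n=1: 2>1, res = 16+1 = 17
p=2,n=2: not 2>2, res = 17+4 = 21
p=2,n=3: not 2>3, res = 21+4 = 25
p=2,n=4: not 2>4, res = 25+4 = 29
p=3,n=1: 3>1, res = 29+2 = 31
p=3,n=2: 3>2, res = 31+1 = 32
p=3,n=3: not 3>3, res = 32+4 = 36
p=3,n=4: not 3>4, res = 36+4 = 40
p=4,n=1: 4>1, res = 40+3 = 43
p=4,n=2: 4>2, res = 43+2 = 45
p=4,n=3: 4>3, res = 45+1 = 46
p=4,n=4: not 4>4, res = 46+4 = 50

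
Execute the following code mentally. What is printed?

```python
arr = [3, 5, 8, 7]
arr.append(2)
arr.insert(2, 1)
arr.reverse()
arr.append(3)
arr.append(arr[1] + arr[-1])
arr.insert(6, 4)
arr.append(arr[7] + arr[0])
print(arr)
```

append 2 → [3, 5, 8, 7, 2]
insert 1 at 2 → [3, 5, 1, 8, 7, 2]
reverse → [2, 7, 8, 1, 5, 3]
append 3 → [2, 7, 8, 1, 5, 3, 3]
append arr[1]+arr[-1] = 7+3 = 10 → [2, 7, 8, 1, 5, 3, 3, 10]
insert 4 at 6 → [2, 7, 8, 1, 5, 3, 4, 3, 10]
append arr[7]+arr[0] = 3+2 = 5 → [2, 7, 8, 1, 5, 3, 4, 3, 10, 5]

[2, 7, 8, 1, 5, 3, 4, 3, 10, 5]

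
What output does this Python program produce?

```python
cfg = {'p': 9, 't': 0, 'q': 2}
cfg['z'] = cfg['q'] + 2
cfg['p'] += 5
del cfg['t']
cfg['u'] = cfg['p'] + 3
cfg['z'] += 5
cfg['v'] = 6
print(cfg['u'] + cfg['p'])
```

31

cfg['z'] = cfg['q']+2 = 4 → {'p': 9, 't': 0, 'q': 2, 'z': 4}
cfg['p'] = 9+5 = 14 → {'p': 14, 't': 0, 'q': 2, 'z': 4}
del 't' → {'p': 14, 'q': 2, 'z': 4}
cfg['u'] = cfg['p']+3 = 17 → {'p': 14, 'q': 2, 'z': 4, 'u': 17}
cfg['z'] = 4+5 = 9 → {'p': 14, 'q': 2, 'z': 9, 'u': 17}
cfg['v'] = 6 → {'p': 14, 'q': 2, 'z': 9, 'u': 17, 'v': 6}
cfg['u']+cfg['p'] = 17+14 = 31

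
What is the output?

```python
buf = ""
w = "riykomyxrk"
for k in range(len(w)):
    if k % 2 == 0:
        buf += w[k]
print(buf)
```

ryoyr

k=0: add 'r' → 'r'
k=1: skip
k=2: add 'y' → 'ry'
k=3: skip
k=4: add 'o' → 'ryo'
k=5: skip
k=6: add 'y' → 'ryoy'
k=7: skip
k=8: add 'r' → 'ryoyr'
k=9: skip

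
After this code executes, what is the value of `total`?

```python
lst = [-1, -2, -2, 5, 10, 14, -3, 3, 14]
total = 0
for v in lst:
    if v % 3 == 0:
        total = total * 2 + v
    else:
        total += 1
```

v=-1: not %3==0, total = 0+1 = 1
v=-2: not %3==0, total = 1+1 = 2
v=-2: not %3==0, total = 2+1 = 3
v=5: not %3==0, total = 3+1 = 4
v=10: not %3==0, total = 4+1 = 5
v=14: not %3==0, total = 5+1 = 6
v=-3: %3==0, total = 6*2+(-3) = 9
v=3: %3==0, total = 9*2+3 = 21
v=14: not %3==0, total = 21+1 = 22

22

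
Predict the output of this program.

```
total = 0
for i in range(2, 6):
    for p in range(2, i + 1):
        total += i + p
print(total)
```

i=2,p=2: total = 0+4 = 4
i=3,p=2: total = 4+5 = 9
i=3,p=3: total = 9+6 = 15
i=4,p=2: total = 15+6 = 21
i=4,p=3: total = 21+7 = 28
i=4,p=4: total = 28+8 = 36
i=5,p=2: total = 36+7 = 43
i=5,p=3: total = 43+8 = 51
i=5,p=4: total = 51+9 = 60
i=5,p=5: total = 60+10 = 70

70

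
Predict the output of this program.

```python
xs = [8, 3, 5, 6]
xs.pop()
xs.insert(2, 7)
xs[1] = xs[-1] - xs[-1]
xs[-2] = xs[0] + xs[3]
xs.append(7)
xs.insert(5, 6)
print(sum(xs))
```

39

pop() removes 6 → [8, 3, 5]
insert 7 at 2 → [8, 3, 7, 5]
xs[1] = xs[-1]-xs[-1] = 5-5 = 0 → [8, 0, 7, 5]
xs[-2] = xs[0]+xs[3] = 8+5 = 13 → [8, 0, 13, 5]
append 7 → [8, 0, 13, 5, 7]
insert 6 at 5 → [8, 0, 13, 5, 7, 6]
sum = 39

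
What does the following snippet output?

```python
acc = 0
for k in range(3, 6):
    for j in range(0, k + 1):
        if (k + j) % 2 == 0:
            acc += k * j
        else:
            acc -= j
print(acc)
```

k=3,j=0: odd sum, acc = 0-0 = 0
k=3,j=1: even sum, acc = 0+3 = 3
k=3,j=2: odd sum, acc = 3-2 = 1
k=3,j=3: even sum, acc = 1+9 = 10
k=4,j=0: even sum, acc = 10+0 = 10
k=4,j=1: odd sum, acc = 10-1 = 9
k=4,j=2: even sum, acc = 9+8 = 17
k=4,j=3: odd sum, acc = 17-3 = 14
k=4,j=4: even sum, acc = 14+16 = 30
k=5,j=0: odd sum, acc = 30-0 = 30
k=5,j=1: even sum, acc = 30+5 = 35
k=5,j=2: odd sum, acc = 35-2 = 33
k=5,j=3: even sum, acc = 33+15 = 48
k=5,j=4: odd sum, acc = 48-4 = 44
k=5,j=5: even sum, acc = 44+25 = 69

69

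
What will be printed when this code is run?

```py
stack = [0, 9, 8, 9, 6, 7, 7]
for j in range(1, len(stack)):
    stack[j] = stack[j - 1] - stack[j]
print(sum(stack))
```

j=1: stack[1] = 0-9 = -9 → [0, -9, 8, 9, 6, 7, 7]
j=2: stack[2] = (-9)-8 = -17 → [0, -9, -17, 9, 6, 7, 7]
j=3: stack[3] = (-17)-9 = -26 → [0, -9, -17, -26, 6, 7, 7]
j=4: stack[4] = (-26)-6 = -32 → [0, -9, -17, -26, -32, 7, 7]
j=5: stack[5] = (-32)-7 = -39 → [0, -9, -17, -26, -32, -39, 7]
j=6: stack[6] = (-39)-7 = -46 → [0, -9, -17, -26, -32, -39, -46]
sum = -169

-169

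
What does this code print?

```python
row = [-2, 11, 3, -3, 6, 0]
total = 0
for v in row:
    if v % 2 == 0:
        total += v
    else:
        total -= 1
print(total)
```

1

v=-2: even, total = 0+(-2) = -2
v=11: not even, total = (-2)-1 = -3
v=3: not even, total = (-3)-1 = -4
v=-3: not even, total = (-4)-1 = -5
v=6: even, total = (-5)+6 = 1
v=0: even, total = 1+0 = 1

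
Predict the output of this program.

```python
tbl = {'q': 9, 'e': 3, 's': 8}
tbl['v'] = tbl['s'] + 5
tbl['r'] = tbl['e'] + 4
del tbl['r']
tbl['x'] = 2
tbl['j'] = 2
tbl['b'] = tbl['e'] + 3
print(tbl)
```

tbl['v'] = tbl['s']+5 = 13 → {'q': 9, 'e': 3, 's': 8, 'v': 13}
tbl['r'] = tbl['e']+4 = 7 → {'q': 9, 'e': 3, 's': 8, 'v': 13, 'r': 7}
del 'r' → {'q': 9, 'e': 3, 's': 8, 'v': 13}
tbl['x'] = 2 → {'q': 9, 'e': 3, 's': 8, 'v': 13, 'x': 2}
tbl['j'] = 2 → {'q': 9, 'e': 3, 's': 8, 'v': 13, 'x': 2, 'j': 2}
tbl['b'] = tbl['e']+3 = 6 → {'q': 9, 'e': 3, 's': 8, 'v': 13, 'x': 2, 'j': 2, 'b': 6}

{'q': 9, 'e': 3, 's': 8, 'v': 13, 'x': 2, 'j': 2, 'b': 6}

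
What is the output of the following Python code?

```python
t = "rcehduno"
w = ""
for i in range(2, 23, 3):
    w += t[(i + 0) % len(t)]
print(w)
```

eurhncd

i=2: add t[2]='e' → 'e'
i=5: add t[5]='u' → 'eu'
i=8: add t[0]='r' → 'eur'
i=11: add t[3]='h' → 'eurh'
i=14: add t[6]='n' → 'eurhn'
i=17: add t[1]='c' → 'eurhnc'
i=20: add t[4]='d' → 'eurhncd'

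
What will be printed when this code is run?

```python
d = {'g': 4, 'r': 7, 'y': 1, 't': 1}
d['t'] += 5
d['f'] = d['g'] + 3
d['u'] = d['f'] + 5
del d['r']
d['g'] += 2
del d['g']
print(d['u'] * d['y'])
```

12

d['t'] = 1+5 = 6 → {'g': 4, 'r': 7, 'y': 1, 't': 6}
d['f'] = d['g']+3 = 7 → {'g': 4, 'r': 7, 'y': 1, 't': 6, 'f': 7}
d['u'] = d['f']+5 = 12 → {'g': 4, 'r': 7, 'y': 1, 't': 6, 'f': 7, 'u': 12}
del 'r' → {'g': 4, 'y': 1, 't': 6, 'f': 7, 'u': 12}
d['g'] = 4+2 = 6 → {'g': 6, 'y': 1, 't': 6, 'f': 7, 'u': 12}
del 'g' → {'y': 1, 't': 6, 'f': 7, 'u': 12}
d['u']*d['y'] = 12*1 = 12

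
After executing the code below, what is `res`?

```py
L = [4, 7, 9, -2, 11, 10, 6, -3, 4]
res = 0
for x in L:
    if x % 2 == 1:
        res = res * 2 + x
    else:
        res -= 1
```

x=4: not odd, res = 0-1 = -1
x=7: odd, res = (-1)*2+7 = 5
x=9: odd, res = 5*2+9 = 19
x=-2: not odd, res = 19-1 = 18
x=11: odd, res = 18*2+11 = 47
x=10: not odd, res = 47-1 = 46
x=6: not odd, res = 46-1 = 45
x=-3: odd, res = 45*2+(-3) = 87
x=4: not odd, res = 87-1 = 86

86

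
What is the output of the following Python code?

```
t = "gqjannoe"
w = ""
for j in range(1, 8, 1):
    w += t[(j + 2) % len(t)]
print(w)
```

annoegq

j=1: add t[3]='a' → 'a'
j=2: add t[4]='n' → 'an'
j=3: add t[5]='n' → 'ann'
j=4: add t[6]='o' → 'anno'
j=5: add t[7]='e' → 'annoe'
j=6: add t[0]='g' → 'annoeg'
j=7: add t[1]='q' → 'annoegq'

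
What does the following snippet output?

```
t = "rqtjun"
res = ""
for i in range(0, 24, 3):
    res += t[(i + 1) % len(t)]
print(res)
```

i=0: add t[1]='q' → 'q'
i=3: add t[4]='u' → 'qu'
i=6: add t[1]='q' → 'quq'
i=9: add t[4]='u' → 'ququ'
i=12: add t[1]='q' → 'ququq'
i=15: add t[4]='u' → 'quququ'
i=18: add t[1]='q' → 'quququq'
i=21: add t[4]='u' → 'ququququ'

ququququ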